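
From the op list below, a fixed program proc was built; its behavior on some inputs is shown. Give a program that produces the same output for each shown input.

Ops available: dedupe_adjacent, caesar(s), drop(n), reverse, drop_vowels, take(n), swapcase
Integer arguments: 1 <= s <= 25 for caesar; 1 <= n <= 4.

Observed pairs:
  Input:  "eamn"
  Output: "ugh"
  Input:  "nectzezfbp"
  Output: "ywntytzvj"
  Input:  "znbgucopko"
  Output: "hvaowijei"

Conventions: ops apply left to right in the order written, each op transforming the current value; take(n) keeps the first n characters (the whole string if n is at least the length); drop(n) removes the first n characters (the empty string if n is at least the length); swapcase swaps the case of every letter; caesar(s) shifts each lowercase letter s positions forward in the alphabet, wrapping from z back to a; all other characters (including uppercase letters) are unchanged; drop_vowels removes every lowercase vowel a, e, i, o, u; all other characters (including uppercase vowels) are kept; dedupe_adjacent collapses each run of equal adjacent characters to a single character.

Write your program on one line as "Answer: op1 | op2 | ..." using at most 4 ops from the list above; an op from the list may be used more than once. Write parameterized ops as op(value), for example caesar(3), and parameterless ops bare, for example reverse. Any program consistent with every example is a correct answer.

reverse | caesar(20) | reverse | drop(1)

Check, running the answer program on each example:
  "eamn" -> "nmae" -> "hguy" -> "yugh" -> "ugh"
  "nectzezfbp" -> "pbfzeztcen" -> "jvztytnwyh" -> "hywntytzvj" -> "ywntytzvj"
  "znbgucopko" -> "okpocugbnz" -> "iejiwoavht" -> "thvaowijei" -> "hvaowijei"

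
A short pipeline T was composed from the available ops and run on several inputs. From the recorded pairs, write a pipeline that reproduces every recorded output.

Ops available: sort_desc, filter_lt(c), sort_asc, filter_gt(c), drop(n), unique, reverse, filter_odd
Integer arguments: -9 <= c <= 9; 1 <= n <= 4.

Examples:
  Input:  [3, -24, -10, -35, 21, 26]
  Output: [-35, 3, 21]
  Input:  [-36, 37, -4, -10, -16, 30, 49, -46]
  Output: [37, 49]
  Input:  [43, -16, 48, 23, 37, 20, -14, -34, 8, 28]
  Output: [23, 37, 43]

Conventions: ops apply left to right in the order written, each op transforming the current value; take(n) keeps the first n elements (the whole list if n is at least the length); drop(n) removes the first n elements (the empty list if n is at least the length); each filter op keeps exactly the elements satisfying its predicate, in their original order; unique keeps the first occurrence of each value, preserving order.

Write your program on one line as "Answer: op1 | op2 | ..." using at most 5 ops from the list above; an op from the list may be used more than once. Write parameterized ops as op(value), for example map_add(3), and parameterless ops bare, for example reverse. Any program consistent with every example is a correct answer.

reverse | sort_asc | sort_desc | filter_odd | sort_asc

Check, running the answer program on each example:
  [3, -24, -10, -35, 21, 26] -> [26, 21, -35, -10, -24, 3] -> [-35, -24, -10, 3, 21, 26] -> [26, 21, 3, -10, -24, -35] -> [21, 3, -35] -> [-35, 3, 21]
  [-36, 37, -4, -10, -16, 30, 49, -46] -> [-46, 49, 30, -16, -10, -4, 37, -36] -> [-46, -36, -16, -10, -4, 30, 37, 49] -> [49, 37, 30, -4, -10, -16, -36, -46] -> [49, 37] -> [37, 49]
  [43, -16, 48, 23, 37, 20, -14, -34, 8, 28] -> [28, 8, -34, -14, 20, 37, 23, 48, -16, 43] -> [-34, -16, -14, 8, 20, 23, 28, 37, 43, 48] -> [48, 43, 37, 28, 23, 20, 8, -14, -16, -34] -> [43, 37, 23] -> [23, 37, 43]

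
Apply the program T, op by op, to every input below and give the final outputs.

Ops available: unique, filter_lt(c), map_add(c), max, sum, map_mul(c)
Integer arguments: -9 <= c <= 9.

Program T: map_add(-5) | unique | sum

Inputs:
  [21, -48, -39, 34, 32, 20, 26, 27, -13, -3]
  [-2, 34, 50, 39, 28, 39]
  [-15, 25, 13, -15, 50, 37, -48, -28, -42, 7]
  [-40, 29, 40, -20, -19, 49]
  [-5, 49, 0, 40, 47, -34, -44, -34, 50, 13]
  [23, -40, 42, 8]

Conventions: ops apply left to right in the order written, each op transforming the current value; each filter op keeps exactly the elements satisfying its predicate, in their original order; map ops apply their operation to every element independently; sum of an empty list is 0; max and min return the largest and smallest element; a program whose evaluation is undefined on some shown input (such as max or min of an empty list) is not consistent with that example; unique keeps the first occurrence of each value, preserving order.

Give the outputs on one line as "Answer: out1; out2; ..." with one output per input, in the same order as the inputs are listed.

7; 124; -46; 9; 71; 13

Execution, op by op:
  [21, -48, -39, 34, 32, 20, 26, 27, -13, -3] -> [16, -53, -44, 29, 27, 15, 21, 22, -18, -8] -> [16, -53, -44, 29, 27, 15, 21, 22, -18, -8] -> 7
  [-2, 34, 50, 39, 28, 39] -> [-7, 29, 45, 34, 23, 34] -> [-7, 29, 45, 34, 23] -> 124
  [-15, 25, 13, -15, 50, 37, -48, -28, -42, 7] -> [-20, 20, 8, -20, 45, 32, -53, -33, -47, 2] -> [-20, 20, 8, 45, 32, -53, -33, -47, 2] -> -46
  [-40, 29, 40, -20, -19, 49] -> [-45, 24, 35, -25, -24, 44] -> [-45, 24, 35, -25, -24, 44] -> 9
  [-5, 49, 0, 40, 47, -34, -44, -34, 50, 13] -> [-10, 44, -5, 35, 42, -39, -49, -39, 45, 8] -> [-10, 44, -5, 35, 42, -39, -49, 45, 8] -> 71
  [23, -40, 42, 8] -> [18, -45, 37, 3] -> [18, -45, 37, 3] -> 13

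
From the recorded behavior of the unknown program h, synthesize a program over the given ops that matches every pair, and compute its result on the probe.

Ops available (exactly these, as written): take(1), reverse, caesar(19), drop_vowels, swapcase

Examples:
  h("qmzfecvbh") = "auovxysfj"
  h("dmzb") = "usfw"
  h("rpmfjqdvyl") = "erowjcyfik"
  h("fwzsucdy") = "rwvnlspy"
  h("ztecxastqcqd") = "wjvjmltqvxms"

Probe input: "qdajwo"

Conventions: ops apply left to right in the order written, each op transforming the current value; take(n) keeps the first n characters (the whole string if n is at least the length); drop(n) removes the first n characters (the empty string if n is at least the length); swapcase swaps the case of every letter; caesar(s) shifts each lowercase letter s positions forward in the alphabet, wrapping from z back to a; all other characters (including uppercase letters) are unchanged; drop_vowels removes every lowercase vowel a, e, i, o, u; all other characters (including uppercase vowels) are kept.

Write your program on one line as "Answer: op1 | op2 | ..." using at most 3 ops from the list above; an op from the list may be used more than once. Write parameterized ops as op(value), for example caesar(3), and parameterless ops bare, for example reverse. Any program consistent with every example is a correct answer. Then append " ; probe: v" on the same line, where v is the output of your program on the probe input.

caesar(19) | reverse ; probe: "hpctwj"

Check, running the answer program on each example:
  "qmzfecvbh" -> "jfsyxvoua" -> "auovxysfj"
  "dmzb" -> "wfsu" -> "usfw"
  "rpmfjqdvyl" -> "kifycjwore" -> "erowjcyfik"
  "fwzsucdy" -> "ypslnvwr" -> "rwvnlspy"
  "ztecxastqcqd" -> "smxvqtlmjvjw" -> "wjvjmltqvxms"
  probe: "qdajwo" -> "jwtcph" -> "hpctwj"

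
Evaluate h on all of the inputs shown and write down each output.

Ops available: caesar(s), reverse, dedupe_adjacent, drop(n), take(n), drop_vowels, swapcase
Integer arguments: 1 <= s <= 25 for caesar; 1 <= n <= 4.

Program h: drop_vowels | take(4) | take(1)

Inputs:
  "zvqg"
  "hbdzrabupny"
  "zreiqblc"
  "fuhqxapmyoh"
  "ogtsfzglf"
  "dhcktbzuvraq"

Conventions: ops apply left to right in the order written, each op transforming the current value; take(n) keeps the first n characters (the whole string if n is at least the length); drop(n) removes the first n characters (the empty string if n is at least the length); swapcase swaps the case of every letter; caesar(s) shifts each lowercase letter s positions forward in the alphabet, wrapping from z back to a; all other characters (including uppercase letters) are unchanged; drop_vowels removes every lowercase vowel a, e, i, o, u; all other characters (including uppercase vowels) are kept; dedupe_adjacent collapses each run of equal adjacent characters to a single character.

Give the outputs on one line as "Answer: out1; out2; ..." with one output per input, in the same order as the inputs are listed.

"z"; "h"; "z"; "f"; "g"; "d"

Execution, op by op:
  "zvqg" -> "zvqg" -> "zvqg" -> "z"
  "hbdzrabupny" -> "hbdzrbpny" -> "hbdz" -> "h"
  "zreiqblc" -> "zrqblc" -> "zrqb" -> "z"
  "fuhqxapmyoh" -> "fhqxpmyh" -> "fhqx" -> "f"
  "ogtsfzglf" -> "gtsfzglf" -> "gtsf" -> "g"
  "dhcktbzuvraq" -> "dhcktbzvrq" -> "dhck" -> "d"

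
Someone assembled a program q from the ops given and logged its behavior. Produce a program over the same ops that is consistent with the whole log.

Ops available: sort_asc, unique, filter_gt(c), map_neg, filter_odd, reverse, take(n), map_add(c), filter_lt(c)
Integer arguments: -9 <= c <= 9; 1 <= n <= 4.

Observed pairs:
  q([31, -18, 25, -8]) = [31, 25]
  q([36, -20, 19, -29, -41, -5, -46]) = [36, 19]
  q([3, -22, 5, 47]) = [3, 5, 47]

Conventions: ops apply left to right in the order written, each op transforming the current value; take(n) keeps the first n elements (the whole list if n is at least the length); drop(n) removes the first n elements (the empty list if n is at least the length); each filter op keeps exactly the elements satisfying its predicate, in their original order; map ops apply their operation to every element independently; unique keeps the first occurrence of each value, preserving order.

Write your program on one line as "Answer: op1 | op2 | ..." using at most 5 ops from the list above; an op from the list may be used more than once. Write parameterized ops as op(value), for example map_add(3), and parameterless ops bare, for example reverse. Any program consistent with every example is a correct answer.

filter_gt(-6) | map_neg | filter_lt(4) | map_neg

Check, running the answer program on each example:
  [31, -18, 25, -8] -> [31, 25] -> [-31, -25] -> [-31, -25] -> [31, 25]
  [36, -20, 19, -29, -41, -5, -46] -> [36, 19, -5] -> [-36, -19, 5] -> [-36, -19] -> [36, 19]
  [3, -22, 5, 47] -> [3, 5, 47] -> [-3, -5, -47] -> [-3, -5, -47] -> [3, 5, 47]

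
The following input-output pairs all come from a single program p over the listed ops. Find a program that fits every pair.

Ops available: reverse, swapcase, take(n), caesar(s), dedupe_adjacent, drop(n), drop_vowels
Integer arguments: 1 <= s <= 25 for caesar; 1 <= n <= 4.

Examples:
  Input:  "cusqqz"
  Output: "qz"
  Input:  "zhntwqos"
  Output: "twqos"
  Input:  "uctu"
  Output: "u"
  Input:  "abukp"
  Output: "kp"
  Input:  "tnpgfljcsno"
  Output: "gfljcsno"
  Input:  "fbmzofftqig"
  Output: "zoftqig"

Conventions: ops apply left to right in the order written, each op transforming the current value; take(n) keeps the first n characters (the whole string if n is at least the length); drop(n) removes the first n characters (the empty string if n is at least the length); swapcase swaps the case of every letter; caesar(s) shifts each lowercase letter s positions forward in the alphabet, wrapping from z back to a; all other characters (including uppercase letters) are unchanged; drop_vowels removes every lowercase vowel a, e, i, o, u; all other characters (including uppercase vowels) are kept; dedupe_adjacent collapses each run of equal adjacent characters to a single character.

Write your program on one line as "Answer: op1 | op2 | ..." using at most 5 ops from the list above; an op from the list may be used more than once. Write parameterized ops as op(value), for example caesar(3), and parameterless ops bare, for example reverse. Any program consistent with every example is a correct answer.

drop(3) | swapcase | dedupe_adjacent | swapcase

Check, running the answer program on each example:
  "cusqqz" -> "qqz" -> "QQZ" -> "QZ" -> "qz"
  "zhntwqos" -> "twqos" -> "TWQOS" -> "TWQOS" -> "twqos"
  "uctu" -> "u" -> "U" -> "U" -> "u"
  "abukp" -> "kp" -> "KP" -> "KP" -> "kp"
  "tnpgfljcsno" -> "gfljcsno" -> "GFLJCSNO" -> "GFLJCSNO" -> "gfljcsno"
  "fbmzofftqig" -> "zofftqig" -> "ZOFFTQIG" -> "ZOFTQIG" -> "zoftqig"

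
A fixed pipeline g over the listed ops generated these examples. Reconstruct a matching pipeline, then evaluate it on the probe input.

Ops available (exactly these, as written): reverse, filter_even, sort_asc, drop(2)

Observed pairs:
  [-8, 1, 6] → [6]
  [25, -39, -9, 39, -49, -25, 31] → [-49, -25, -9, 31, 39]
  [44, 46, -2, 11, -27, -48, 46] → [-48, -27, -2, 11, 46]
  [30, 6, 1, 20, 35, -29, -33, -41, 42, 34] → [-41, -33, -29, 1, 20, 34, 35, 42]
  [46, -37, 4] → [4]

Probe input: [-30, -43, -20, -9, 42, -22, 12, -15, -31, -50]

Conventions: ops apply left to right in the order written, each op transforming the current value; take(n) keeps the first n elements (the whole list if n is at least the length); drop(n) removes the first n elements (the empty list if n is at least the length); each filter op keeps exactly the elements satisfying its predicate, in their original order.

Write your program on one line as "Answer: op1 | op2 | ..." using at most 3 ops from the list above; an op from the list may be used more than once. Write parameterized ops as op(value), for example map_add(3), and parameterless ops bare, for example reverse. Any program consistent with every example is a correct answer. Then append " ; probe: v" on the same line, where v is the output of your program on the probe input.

drop(2) | sort_asc ; probe: [-50, -31, -22, -20, -15, -9, 12, 42]

Check, running the answer program on each example:
  [-8, 1, 6] -> [6] -> [6]
  [25, -39, -9, 39, -49, -25, 31] -> [-9, 39, -49, -25, 31] -> [-49, -25, -9, 31, 39]
  [44, 46, -2, 11, -27, -48, 46] -> [-2, 11, -27, -48, 46] -> [-48, -27, -2, 11, 46]
  [30, 6, 1, 20, 35, -29, -33, -41, 42, 34] -> [1, 20, 35, -29, -33, -41, 42, 34] -> [-41, -33, -29, 1, 20, 34, 35, 42]
  [46, -37, 4] -> [4] -> [4]
  probe: [-30, -43, -20, -9, 42, -22, 12, -15, -31, -50] -> [-20, -9, 42, -22, 12, -15, -31, -50] -> [-50, -31, -22, -20, -15, -9, 12, 42]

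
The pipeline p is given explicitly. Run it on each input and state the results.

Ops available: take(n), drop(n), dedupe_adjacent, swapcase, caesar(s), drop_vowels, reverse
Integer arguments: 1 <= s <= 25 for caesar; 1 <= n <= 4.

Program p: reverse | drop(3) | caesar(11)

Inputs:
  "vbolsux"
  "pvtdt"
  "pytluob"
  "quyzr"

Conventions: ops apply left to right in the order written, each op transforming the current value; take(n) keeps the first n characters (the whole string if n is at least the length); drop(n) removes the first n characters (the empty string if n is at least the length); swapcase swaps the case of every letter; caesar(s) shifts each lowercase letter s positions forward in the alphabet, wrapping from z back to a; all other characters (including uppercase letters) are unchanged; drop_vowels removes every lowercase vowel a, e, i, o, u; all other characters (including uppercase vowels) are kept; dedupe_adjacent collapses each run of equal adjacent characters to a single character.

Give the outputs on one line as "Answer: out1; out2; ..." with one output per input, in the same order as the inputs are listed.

Execution, op by op:
  "vbolsux" -> "xuslobv" -> "lobv" -> "wzmg"
  "pvtdt" -> "tdtvp" -> "vp" -> "ga"
  "pytluob" -> "boultyp" -> "ltyp" -> "weja"
  "quyzr" -> "rzyuq" -> "uq" -> "fb"

"wzmg"; "ga"; "weja"; "fb"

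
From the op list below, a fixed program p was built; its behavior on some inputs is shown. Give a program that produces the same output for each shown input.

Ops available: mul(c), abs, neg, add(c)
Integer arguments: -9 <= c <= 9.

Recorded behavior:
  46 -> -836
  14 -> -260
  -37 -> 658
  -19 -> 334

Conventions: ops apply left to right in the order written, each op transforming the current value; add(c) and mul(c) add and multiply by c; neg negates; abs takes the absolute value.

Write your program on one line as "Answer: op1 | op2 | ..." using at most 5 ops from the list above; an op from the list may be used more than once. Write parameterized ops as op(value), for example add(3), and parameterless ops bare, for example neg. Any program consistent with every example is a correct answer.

mul(9) | neg | add(2) | add(-6) | mul(2)

Check, running the answer program on each example:
  46 -> 414 -> -414 -> -412 -> -418 -> -836
  14 -> 126 -> -126 -> -124 -> -130 -> -260
  -37 -> -333 -> 333 -> 335 -> 329 -> 658
  -19 -> -171 -> 171 -> 173 -> 167 -> 334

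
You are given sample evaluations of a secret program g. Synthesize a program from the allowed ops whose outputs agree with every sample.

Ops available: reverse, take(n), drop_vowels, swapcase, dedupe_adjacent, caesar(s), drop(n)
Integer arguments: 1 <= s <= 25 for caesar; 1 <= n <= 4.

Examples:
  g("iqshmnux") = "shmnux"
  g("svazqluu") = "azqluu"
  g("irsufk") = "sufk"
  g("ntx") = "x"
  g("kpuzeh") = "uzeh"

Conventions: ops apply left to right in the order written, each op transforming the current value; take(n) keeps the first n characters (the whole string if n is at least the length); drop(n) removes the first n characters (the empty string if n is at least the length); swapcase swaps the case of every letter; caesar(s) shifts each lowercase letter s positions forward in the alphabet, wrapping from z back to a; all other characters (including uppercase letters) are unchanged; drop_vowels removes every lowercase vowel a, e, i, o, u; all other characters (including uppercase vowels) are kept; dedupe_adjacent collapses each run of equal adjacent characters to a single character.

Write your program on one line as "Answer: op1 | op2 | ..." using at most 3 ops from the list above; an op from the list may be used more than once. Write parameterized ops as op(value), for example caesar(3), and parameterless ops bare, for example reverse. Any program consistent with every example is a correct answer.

swapcase | drop(2) | swapcase

Check, running the answer program on each example:
  "iqshmnux" -> "IQSHMNUX" -> "SHMNUX" -> "shmnux"
  "svazqluu" -> "SVAZQLUU" -> "AZQLUU" -> "azqluu"
  "irsufk" -> "IRSUFK" -> "SUFK" -> "sufk"
  "ntx" -> "NTX" -> "X" -> "x"
  "kpuzeh" -> "KPUZEH" -> "UZEH" -> "uzeh"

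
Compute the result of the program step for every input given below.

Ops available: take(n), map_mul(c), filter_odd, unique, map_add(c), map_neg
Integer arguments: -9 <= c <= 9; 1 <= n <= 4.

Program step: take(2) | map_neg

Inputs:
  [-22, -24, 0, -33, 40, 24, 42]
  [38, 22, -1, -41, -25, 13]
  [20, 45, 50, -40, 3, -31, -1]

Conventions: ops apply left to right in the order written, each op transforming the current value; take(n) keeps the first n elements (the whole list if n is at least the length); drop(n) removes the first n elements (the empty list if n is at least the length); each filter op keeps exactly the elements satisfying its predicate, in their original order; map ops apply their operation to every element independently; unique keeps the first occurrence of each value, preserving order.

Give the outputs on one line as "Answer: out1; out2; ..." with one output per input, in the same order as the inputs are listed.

[22, 24]; [-38, -22]; [-20, -45]

Execution, op by op:
  [-22, -24, 0, -33, 40, 24, 42] -> [-22, -24] -> [22, 24]
  [38, 22, -1, -41, -25, 13] -> [38, 22] -> [-38, -22]
  [20, 45, 50, -40, 3, -31, -1] -> [20, 45] -> [-20, -45]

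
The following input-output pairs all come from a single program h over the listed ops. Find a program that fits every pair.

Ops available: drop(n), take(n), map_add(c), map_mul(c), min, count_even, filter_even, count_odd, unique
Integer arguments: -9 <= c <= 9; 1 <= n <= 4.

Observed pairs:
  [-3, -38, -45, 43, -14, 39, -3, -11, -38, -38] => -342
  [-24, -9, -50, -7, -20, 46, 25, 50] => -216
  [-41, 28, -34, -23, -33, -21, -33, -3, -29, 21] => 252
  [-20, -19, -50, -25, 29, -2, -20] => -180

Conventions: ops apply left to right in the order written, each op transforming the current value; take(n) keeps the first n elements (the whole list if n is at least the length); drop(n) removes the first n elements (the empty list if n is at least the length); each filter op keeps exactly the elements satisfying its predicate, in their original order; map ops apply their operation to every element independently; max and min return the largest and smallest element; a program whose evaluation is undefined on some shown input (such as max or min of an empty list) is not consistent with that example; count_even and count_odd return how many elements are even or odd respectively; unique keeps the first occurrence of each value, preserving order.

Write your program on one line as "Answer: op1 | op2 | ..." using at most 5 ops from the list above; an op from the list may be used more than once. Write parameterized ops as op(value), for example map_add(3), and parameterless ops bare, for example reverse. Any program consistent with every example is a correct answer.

unique | map_mul(9) | filter_even | take(1) | min

Check, running the answer program on each example:
  [-3, -38, -45, 43, -14, 39, -3, -11, -38, -38] -> [-3, -38, -45, 43, -14, 39, -11] -> [-27, -342, -405, 387, -126, 351, -99] -> [-342, -126] -> [-342] -> -342
  [-24, -9, -50, -7, -20, 46, 25, 50] -> [-24, -9, -50, -7, -20, 46, 25, 50] -> [-216, -81, -450, -63, -180, 414, 225, 450] -> [-216, -450, -180, 414, 450] -> [-216] -> -216
  [-41, 28, -34, -23, -33, -21, -33, -3, -29, 21] -> [-41, 28, -34, -23, -33, -21, -3, -29, 21] -> [-369, 252, -306, -207, -297, -189, -27, -261, 189] -> [252, -306] -> [252] -> 252
  [-20, -19, -50, -25, 29, -2, -20] -> [-20, -19, -50, -25, 29, -2] -> [-180, -171, -450, -225, 261, -18] -> [-180, -450, -18] -> [-180] -> -180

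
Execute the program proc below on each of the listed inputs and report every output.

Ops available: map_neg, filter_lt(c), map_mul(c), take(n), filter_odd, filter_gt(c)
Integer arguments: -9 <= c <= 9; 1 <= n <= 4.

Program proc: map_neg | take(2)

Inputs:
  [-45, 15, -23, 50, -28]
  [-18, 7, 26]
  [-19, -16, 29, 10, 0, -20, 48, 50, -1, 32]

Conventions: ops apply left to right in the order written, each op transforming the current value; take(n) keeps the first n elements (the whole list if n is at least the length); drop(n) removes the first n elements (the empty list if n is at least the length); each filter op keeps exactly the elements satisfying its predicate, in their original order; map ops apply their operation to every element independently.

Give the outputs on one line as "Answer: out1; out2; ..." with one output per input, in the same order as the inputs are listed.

Execution, op by op:
  [-45, 15, -23, 50, -28] -> [45, -15, 23, -50, 28] -> [45, -15]
  [-18, 7, 26] -> [18, -7, -26] -> [18, -7]
  [-19, -16, 29, 10, 0, -20, 48, 50, -1, 32] -> [19, 16, -29, -10, 0, 20, -48, -50, 1, -32] -> [19, 16]

[45, -15]; [18, -7]; [19, 16]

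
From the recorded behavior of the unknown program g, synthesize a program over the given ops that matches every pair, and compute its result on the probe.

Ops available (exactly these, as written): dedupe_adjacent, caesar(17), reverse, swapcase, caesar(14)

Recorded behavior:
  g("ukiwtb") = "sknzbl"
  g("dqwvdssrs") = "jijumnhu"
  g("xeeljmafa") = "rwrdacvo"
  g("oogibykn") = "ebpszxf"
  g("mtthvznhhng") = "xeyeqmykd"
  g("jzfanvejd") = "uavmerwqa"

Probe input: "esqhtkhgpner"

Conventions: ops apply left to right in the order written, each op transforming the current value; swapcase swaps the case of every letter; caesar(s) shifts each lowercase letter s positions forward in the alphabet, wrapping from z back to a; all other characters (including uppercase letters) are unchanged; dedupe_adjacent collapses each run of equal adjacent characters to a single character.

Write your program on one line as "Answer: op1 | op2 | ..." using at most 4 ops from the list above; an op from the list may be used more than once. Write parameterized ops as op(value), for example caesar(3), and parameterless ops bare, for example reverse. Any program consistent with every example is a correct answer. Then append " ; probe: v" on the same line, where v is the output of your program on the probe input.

reverse | dedupe_adjacent | caesar(17) ; probe: "ivegxybkyhjv"

Check, running the answer program on each example:
  "ukiwtb" -> "btwiku" -> "btwiku" -> "sknzbl"
  "dqwvdssrs" -> "srssdvwqd" -> "srsdvwqd" -> "jijumnhu"
  "xeeljmafa" -> "afamjleex" -> "afamjlex" -> "rwrdacvo"
  "oogibykn" -> "nkybigoo" -> "nkybigo" -> "ebpszxf"
  "mtthvznhhng" -> "gnhhnzvhttm" -> "gnhnzvhtm" -> "xeyeqmykd"
  "jzfanvejd" -> "djevnafzj" -> "djevnafzj" -> "uavmerwqa"
  probe: "esqhtkhgpner" -> "renpghkthqse" -> "renpghkthqse" -> "ivegxybkyhjv"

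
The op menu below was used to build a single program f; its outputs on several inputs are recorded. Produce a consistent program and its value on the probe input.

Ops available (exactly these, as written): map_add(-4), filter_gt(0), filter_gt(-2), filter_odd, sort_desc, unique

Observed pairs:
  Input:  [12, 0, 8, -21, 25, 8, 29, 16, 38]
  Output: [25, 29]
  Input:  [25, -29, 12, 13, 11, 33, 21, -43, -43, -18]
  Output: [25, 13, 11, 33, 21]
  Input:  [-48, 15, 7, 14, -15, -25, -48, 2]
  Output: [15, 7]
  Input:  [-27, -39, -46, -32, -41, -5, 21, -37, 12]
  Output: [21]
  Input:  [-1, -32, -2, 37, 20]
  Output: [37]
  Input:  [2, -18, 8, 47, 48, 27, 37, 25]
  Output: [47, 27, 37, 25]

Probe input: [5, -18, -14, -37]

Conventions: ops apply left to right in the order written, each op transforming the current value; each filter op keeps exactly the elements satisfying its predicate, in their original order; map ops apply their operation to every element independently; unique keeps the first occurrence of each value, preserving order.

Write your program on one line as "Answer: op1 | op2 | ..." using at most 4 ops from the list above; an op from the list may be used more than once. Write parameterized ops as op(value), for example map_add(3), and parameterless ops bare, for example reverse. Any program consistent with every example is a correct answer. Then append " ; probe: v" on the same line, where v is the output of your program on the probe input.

filter_odd | filter_gt(-2) | filter_gt(0) ; probe: [5]

Check, running the answer program on each example:
  [12, 0, 8, -21, 25, 8, 29, 16, 38] -> [-21, 25, 29] -> [25, 29] -> [25, 29]
  [25, -29, 12, 13, 11, 33, 21, -43, -43, -18] -> [25, -29, 13, 11, 33, 21, -43, -43] -> [25, 13, 11, 33, 21] -> [25, 13, 11, 33, 21]
  [-48, 15, 7, 14, -15, -25, -48, 2] -> [15, 7, -15, -25] -> [15, 7] -> [15, 7]
  [-27, -39, -46, -32, -41, -5, 21, -37, 12] -> [-27, -39, -41, -5, 21, -37] -> [21] -> [21]
  [-1, -32, -2, 37, 20] -> [-1, 37] -> [-1, 37] -> [37]
  [2, -18, 8, 47, 48, 27, 37, 25] -> [47, 27, 37, 25] -> [47, 27, 37, 25] -> [47, 27, 37, 25]
  probe: [5, -18, -14, -37] -> [5, -37] -> [5] -> [5]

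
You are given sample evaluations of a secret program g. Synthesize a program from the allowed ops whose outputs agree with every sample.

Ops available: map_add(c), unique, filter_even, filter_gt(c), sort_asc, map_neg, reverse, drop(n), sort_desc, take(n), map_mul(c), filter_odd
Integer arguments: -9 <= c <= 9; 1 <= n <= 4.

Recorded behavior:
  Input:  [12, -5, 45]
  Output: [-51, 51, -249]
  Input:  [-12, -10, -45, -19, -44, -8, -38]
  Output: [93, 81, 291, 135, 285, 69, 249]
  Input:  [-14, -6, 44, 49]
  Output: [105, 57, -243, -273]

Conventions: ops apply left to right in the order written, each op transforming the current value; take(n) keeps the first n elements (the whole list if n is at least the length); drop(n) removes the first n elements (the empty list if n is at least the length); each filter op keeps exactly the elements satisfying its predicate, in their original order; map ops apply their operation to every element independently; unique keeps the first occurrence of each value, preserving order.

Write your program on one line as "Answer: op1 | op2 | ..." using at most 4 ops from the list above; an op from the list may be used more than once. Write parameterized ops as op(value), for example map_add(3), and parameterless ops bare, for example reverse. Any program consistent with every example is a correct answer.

map_neg | map_add(2) | map_mul(6) | map_add(9)

Check, running the answer program on each example:
  [12, -5, 45] -> [-12, 5, -45] -> [-10, 7, -43] -> [-60, 42, -258] -> [-51, 51, -249]
  [-12, -10, -45, -19, -44, -8, -38] -> [12, 10, 45, 19, 44, 8, 38] -> [14, 12, 47, 21, 46, 10, 40] -> [84, 72, 282, 126, 276, 60, 240] -> [93, 81, 291, 135, 285, 69, 249]
  [-14, -6, 44, 49] -> [14, 6, -44, -49] -> [16, 8, -42, -47] -> [96, 48, -252, -282] -> [105, 57, -243, -273]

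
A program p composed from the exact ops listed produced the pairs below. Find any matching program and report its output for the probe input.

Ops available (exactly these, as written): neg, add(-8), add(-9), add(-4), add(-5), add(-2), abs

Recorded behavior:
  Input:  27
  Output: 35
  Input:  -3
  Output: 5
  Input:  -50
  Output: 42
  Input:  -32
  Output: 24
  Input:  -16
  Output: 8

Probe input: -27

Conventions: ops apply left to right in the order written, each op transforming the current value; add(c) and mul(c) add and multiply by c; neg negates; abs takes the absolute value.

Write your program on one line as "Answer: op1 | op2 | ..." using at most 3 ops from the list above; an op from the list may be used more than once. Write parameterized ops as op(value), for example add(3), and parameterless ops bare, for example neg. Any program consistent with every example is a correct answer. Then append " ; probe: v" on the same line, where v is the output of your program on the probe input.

neg | add(-8) | abs ; probe: 19

Check, running the answer program on each example:
  27 -> -27 -> -35 -> 35
  -3 -> 3 -> -5 -> 5
  -50 -> 50 -> 42 -> 42
  -32 -> 32 -> 24 -> 24
  -16 -> 16 -> 8 -> 8
  probe: -27 -> 27 -> 19 -> 19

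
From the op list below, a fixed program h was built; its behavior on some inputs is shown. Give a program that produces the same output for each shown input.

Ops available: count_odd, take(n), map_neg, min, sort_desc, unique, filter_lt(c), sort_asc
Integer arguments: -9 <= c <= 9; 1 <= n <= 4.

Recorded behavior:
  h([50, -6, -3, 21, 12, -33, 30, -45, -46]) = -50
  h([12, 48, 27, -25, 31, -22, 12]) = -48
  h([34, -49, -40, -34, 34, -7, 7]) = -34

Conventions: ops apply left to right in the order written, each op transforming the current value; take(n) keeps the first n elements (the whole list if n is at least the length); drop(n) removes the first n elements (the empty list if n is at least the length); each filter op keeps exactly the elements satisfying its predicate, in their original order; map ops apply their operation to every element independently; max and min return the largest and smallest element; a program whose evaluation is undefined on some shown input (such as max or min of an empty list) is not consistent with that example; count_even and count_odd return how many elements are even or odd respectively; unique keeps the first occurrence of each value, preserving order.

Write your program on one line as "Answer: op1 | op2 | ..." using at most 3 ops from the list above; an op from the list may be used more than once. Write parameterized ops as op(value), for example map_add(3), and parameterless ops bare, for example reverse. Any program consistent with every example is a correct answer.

sort_desc | map_neg | min

Check, running the answer program on each example:
  [50, -6, -3, 21, 12, -33, 30, -45, -46] -> [50, 30, 21, 12, -3, -6, -33, -45, -46] -> [-50, -30, -21, -12, 3, 6, 33, 45, 46] -> -50
  [12, 48, 27, -25, 31, -22, 12] -> [48, 31, 27, 12, 12, -22, -25] -> [-48, -31, -27, -12, -12, 22, 25] -> -48
  [34, -49, -40, -34, 34, -7, 7] -> [34, 34, 7, -7, -34, -40, -49] -> [-34, -34, -7, 7, 34, 40, 49] -> -34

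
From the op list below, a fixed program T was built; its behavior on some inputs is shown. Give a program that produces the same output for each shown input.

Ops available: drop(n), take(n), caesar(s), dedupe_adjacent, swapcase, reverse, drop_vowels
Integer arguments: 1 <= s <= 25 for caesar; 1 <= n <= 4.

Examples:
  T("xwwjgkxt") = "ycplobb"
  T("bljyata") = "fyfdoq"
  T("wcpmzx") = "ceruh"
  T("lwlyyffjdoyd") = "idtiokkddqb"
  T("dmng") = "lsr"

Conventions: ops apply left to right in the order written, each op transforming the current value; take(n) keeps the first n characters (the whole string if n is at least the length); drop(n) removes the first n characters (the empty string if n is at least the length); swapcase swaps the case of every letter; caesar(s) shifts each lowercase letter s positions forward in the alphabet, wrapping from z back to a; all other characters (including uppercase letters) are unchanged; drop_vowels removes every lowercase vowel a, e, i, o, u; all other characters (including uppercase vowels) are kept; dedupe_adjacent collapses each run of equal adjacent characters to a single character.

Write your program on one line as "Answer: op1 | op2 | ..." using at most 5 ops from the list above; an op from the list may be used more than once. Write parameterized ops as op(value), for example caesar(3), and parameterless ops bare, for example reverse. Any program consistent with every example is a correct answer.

caesar(17) | drop(1) | caesar(14) | reverse

Check, running the answer program on each example:
  "xwwjgkxt" -> "onnaxbok" -> "nnaxbok" -> "bbolpcy" -> "ycplobb"
  "bljyata" -> "scaprkr" -> "caprkr" -> "qodfyf" -> "fyfdoq"
  "wcpmzx" -> "ntgdqo" -> "tgdqo" -> "hurec" -> "ceruh"
  "lwlyyffjdoyd" -> "cncppwwaufpu" -> "ncppwwaufpu" -> "bqddkkoitdi" -> "idtiokkddqb"
  "dmng" -> "udex" -> "dex" -> "rsl" -> "lsr"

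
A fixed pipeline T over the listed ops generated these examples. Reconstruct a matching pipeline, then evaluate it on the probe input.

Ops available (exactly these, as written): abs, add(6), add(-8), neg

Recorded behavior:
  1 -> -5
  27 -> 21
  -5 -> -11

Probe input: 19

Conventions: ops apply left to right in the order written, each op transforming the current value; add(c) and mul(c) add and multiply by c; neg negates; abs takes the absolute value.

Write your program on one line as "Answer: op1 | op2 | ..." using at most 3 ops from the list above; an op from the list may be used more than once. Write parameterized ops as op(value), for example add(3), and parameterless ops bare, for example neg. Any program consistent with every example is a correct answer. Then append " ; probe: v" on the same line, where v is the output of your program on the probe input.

neg | add(6) | neg ; probe: 13

Check, running the answer program on each example:
  1 -> -1 -> 5 -> -5
  27 -> -27 -> -21 -> 21
  -5 -> 5 -> 11 -> -11
  probe: 19 -> -19 -> -13 -> 13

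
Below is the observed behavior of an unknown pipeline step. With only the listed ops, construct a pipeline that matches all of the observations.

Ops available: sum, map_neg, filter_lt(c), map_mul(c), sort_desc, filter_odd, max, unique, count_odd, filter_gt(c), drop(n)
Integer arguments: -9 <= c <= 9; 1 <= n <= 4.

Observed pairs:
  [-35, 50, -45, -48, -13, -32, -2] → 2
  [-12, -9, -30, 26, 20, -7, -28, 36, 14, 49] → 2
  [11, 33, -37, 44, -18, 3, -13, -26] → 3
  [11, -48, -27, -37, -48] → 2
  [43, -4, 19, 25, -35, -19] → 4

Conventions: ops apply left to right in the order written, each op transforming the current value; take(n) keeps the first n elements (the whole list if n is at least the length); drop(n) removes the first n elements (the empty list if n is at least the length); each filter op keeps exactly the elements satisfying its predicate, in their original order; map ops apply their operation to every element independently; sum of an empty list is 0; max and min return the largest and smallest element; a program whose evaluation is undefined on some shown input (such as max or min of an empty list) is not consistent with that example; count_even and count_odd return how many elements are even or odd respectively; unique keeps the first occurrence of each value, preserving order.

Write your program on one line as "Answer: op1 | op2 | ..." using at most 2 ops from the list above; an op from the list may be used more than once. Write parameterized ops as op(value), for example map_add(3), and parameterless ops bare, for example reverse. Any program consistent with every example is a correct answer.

drop(2) | count_odd

Check, running the answer program on each example:
  [-35, 50, -45, -48, -13, -32, -2] -> [-45, -48, -13, -32, -2] -> 2
  [-12, -9, -30, 26, 20, -7, -28, 36, 14, 49] -> [-30, 26, 20, -7, -28, 36, 14, 49] -> 2
  [11, 33, -37, 44, -18, 3, -13, -26] -> [-37, 44, -18, 3, -13, -26] -> 3
  [11, -48, -27, -37, -48] -> [-27, -37, -48] -> 2
  [43, -4, 19, 25, -35, -19] -> [19, 25, -35, -19] -> 4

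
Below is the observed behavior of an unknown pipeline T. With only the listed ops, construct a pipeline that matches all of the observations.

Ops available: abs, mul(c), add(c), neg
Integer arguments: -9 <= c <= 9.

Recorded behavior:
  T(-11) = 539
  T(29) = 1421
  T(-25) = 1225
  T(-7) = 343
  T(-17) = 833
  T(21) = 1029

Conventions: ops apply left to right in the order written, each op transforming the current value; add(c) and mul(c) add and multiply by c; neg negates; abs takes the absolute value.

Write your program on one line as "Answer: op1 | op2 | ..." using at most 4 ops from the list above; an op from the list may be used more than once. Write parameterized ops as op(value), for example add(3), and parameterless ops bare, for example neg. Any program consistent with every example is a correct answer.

abs | mul(7) | mul(7)

Check, running the answer program on each example:
  -11 -> 11 -> 77 -> 539
  29 -> 29 -> 203 -> 1421
  -25 -> 25 -> 175 -> 1225
  -7 -> 7 -> 49 -> 343
  -17 -> 17 -> 119 -> 833
  21 -> 21 -> 147 -> 1029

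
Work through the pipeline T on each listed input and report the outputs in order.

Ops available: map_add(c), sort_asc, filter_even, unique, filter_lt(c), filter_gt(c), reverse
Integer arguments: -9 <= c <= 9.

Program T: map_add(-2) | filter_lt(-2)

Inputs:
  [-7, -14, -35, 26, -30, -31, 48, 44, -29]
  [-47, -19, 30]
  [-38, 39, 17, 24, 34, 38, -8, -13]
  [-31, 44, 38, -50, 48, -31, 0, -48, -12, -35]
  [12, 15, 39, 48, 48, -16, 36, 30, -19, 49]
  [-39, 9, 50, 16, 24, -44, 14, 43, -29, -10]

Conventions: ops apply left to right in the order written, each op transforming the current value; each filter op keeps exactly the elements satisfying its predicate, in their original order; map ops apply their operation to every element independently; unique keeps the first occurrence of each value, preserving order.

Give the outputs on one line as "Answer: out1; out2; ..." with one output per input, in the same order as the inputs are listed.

Execution, op by op:
  [-7, -14, -35, 26, -30, -31, 48, 44, -29] -> [-9, -16, -37, 24, -32, -33, 46, 42, -31] -> [-9, -16, -37, -32, -33, -31]
  [-47, -19, 30] -> [-49, -21, 28] -> [-49, -21]
  [-38, 39, 17, 24, 34, 38, -8, -13] -> [-40, 37, 15, 22, 32, 36, -10, -15] -> [-40, -10, -15]
  [-31, 44, 38, -50, 48, -31, 0, -48, -12, -35] -> [-33, 42, 36, -52, 46, -33, -2, -50, -14, -37] -> [-33, -52, -33, -50, -14, -37]
  [12, 15, 39, 48, 48, -16, 36, 30, -19, 49] -> [10, 13, 37, 46, 46, -18, 34, 28, -21, 47] -> [-18, -21]
  [-39, 9, 50, 16, 24, -44, 14, 43, -29, -10] -> [-41, 7, 48, 14, 22, -46, 12, 41, -31, -12] -> [-41, -46, -31, -12]

[-9, -16, -37, -32, -33, -31]; [-49, -21]; [-40, -10, -15]; [-33, -52, -33, -50, -14, -37]; [-18, -21]; [-41, -46, -31, -12]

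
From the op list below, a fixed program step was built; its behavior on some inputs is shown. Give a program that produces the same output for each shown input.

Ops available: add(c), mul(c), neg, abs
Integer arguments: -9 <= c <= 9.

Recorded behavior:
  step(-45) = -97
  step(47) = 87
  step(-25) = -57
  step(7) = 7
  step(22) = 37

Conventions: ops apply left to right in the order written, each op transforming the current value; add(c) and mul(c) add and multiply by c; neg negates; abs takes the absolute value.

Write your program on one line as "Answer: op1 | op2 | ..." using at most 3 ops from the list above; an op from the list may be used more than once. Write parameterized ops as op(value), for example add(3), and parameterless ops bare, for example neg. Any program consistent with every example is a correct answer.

neg | mul(-2) | add(-7)

Check, running the answer program on each example:
  -45 -> 45 -> -90 -> -97
  47 -> -47 -> 94 -> 87
  -25 -> 25 -> -50 -> -57
  7 -> -7 -> 14 -> 7
  22 -> -22 -> 44 -> 37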